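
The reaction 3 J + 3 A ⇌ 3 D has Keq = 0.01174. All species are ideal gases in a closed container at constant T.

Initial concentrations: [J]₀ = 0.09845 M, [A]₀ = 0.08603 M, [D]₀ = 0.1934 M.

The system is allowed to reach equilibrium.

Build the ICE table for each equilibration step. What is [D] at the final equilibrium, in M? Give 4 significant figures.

[D]_eq = 0.01646 M

Q₀ = 1.1906e+04 vs Keq = 0.01174 ⇒ Q>K, reverse
Step 1:
                   J          A          D
  Initial    0.09845    0.08603     0.1934
  Change      0.1769     0.1769    -0.1769
  Equil       0.2754      0.263    0.01646
  solve Keq expr → x = -0.05898; check Q = 0.01174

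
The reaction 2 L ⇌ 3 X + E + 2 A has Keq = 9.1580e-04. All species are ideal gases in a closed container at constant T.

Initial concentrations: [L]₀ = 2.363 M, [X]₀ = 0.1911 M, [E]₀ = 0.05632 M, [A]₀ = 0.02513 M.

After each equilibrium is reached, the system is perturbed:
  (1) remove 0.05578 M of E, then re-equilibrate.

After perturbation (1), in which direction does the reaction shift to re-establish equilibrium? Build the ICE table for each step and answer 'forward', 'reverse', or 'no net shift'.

Direction: forward

Q₀ = 4.4453e-08 vs Keq = 9.1580e-04 ⇒ Q<K, forward
Step 1:
                  L         X         E         A
  Initial     2.363    0.1911   0.05632   0.02513
  Change    -0.2772    0.4158    0.1386    0.2772
  Equil       2.086    0.6069    0.1949    0.3024
  solve Keq expr → x = 0.1386; check Q = 9.1580e-04
Then remove 0.05578 M of E.
Step 2:
                  L         X         E         A
  Initial     2.086    0.6069    0.1392    0.3024
  Change   -0.01861   0.02792  0.009307   0.01861
  Equil       2.067    0.6349    0.1485     0.321
  solve Keq expr → x = 0.009307; check Q = 9.1580e-04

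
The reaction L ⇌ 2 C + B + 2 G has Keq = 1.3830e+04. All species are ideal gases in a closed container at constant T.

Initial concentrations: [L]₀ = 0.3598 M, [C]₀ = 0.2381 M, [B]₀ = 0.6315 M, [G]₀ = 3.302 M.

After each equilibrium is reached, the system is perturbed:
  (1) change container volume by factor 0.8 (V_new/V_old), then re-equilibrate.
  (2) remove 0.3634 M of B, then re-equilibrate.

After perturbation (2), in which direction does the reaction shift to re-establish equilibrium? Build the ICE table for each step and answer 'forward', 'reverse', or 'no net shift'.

Direction: forward

Q₀ = 1.085 vs Keq = 1.3830e+04 ⇒ Q<K, forward
Step 1:
                    L           C           B           G
  Initial      0.3598      0.2381      0.6315       3.302
  Change      -0.3587      0.7175      0.3587      0.7175
  Equil      0.001056      0.9556      0.9902       4.019
  solve Keq expr → x = 0.3587; check Q = 1.3830e+04
Then change container volume by factor 0.8 (V_new/V_old).
Step 2:
                    L           C           B           G
  Initial     0.00132       1.194       1.238       5.024
  Change     0.001873   -0.003747   -0.001873   -0.003747
  Equil      0.003194       1.191       1.236       5.021
  solve Keq expr → x = -0.001873; check Q = 1.3830e+04
Then remove 0.3634 M of B.
Step 3:
                    L           C           B           G
  Initial    0.003194       1.191      0.8725       5.021
  Change  -9.2798e-04    0.001856  9.2798e-04    0.001856
  Equil      0.002266       1.193      0.8735       5.022
  solve Keq expr → x = 9.2798e-04; check Q = 1.3830e+04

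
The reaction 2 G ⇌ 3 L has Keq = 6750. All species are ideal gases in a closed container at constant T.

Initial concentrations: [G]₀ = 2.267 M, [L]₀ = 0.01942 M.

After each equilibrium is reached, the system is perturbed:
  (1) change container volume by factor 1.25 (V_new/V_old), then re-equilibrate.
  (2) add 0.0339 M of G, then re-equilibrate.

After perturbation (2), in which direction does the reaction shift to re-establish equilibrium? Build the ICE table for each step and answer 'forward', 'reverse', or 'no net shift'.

Q₀ = 1.4251e-06 vs Keq = 6750 ⇒ Q<K, forward
Step 1:
                   G          L
  init         2.267    0.01942
  Δ           -2.194      3.291
  eq          0.0733       3.31
  solve Keq expr → x = 1.097; check Q = 6750
Then change container volume by factor 1.25 (V_new/V_old).
Step 2:
                   G          L
  init       0.05864      2.648
  Δ        -0.005926   0.008889
  eq         0.05271      2.657
  solve Keq expr → x = 0.002963; check Q = 6750
Then add 0.0339 M of G.
Step 3:
                   G          L
  init       0.08661      2.657
  Δ         -0.03245    0.04867
  eq         0.05417      2.706
  solve Keq expr → x = 0.01622; check Q = 6750

Direction: forward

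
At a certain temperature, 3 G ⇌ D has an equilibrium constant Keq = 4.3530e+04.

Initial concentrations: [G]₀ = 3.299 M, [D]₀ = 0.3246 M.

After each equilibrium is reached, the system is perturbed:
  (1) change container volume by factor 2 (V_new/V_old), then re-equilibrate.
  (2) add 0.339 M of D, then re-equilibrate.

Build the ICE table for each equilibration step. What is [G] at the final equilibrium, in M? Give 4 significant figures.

[G]_eq = 0.02882 M

Q₀ = 0.009041 vs Keq = 4.3530e+04 ⇒ Q<K, forward
Step 1:
                    G           D
  Initial       3.299      0.3246
  Change       -3.267       1.089
  Equil        0.0319       1.414
  solve Keq expr → x = 1.089; check Q = 4.3530e+04
Then change container volume by factor 2 (V_new/V_old).
Step 2:
                    G           D
  Initial     0.01595      0.7068
  Change     0.009333   -0.003111
  Equil       0.02529      0.7037
  solve Keq expr → x = -0.003111; check Q = 4.3530e+04
Then add 0.339 M of D.
Step 3:
                    G           D
  Initial     0.02529       1.043
  Change      0.00353   -0.001177
  Equil       0.02882       1.042
  solve Keq expr → x = -0.001177; check Q = 4.3530e+04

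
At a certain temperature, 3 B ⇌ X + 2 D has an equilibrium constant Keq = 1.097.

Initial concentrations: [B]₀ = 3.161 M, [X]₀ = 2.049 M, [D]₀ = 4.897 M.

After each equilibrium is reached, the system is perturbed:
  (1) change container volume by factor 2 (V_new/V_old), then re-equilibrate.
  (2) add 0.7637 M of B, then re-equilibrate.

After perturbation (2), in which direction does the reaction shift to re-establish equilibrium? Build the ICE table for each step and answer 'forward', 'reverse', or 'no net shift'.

Q₀ = 1.556 vs Keq = 1.097 ⇒ Q>K, reverse
Step 1:
                   B          X          D
  Initial      3.161      2.049      4.897
  Change      0.2577    -0.0859    -0.1718
  Equil        3.419      1.963      4.725
  solve Keq expr → x = -0.0859; check Q = 1.097
Then change container volume by factor 2 (V_new/V_old).
Step 2:
                   B          X          D
  Initial      1.709     0.9816      2.363
  Change           0          0          0
  Equil        1.709     0.9816      2.363
  solve Keq expr → x = 0; check Q = 1.097
Then add 0.7637 M of B.
Step 3:
                   B          X          D
  Initial      2.473     0.9816      2.363
  Change     -0.5042     0.1681     0.3361
  Equil        1.969       1.15      2.699
  solve Keq expr → x = 0.1681; check Q = 1.097

Direction: forward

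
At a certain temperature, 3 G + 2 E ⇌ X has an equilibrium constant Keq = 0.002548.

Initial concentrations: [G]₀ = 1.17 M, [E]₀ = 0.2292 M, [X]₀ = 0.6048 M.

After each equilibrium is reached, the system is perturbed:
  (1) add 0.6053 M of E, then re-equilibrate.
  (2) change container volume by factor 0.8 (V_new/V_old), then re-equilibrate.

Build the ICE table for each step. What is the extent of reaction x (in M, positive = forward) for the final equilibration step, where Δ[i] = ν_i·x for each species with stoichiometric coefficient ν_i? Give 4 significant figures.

x = 0.09413 M

Q₀ = 7.188 vs Keq = 0.002548 ⇒ Q>K, reverse
Step 1:
                   G          E          X
  Initial       1.17     0.2292     0.6048
  Change       1.563      1.042    -0.5208
  Equil        2.733      1.271    0.08396
  solve Keq expr → x = -0.5208; check Q = 0.002548
Then add 0.6053 M of E.
Step 2:
                   G          E          X
  Initial      2.733      1.876    0.08396
  Change     -0.1575     -0.105    0.05251
  Equil        2.575      1.771     0.1365
  solve Keq expr → x = 0.05251; check Q = 0.002548
Then change container volume by factor 0.8 (V_new/V_old).
Step 3:
                   G          E          X
  Initial      3.219      2.214     0.1706
  Change     -0.2824    -0.1883    0.09413
  Equil        2.936      2.026     0.2647
  solve Keq expr → x = 0.09413; check Q = 0.002548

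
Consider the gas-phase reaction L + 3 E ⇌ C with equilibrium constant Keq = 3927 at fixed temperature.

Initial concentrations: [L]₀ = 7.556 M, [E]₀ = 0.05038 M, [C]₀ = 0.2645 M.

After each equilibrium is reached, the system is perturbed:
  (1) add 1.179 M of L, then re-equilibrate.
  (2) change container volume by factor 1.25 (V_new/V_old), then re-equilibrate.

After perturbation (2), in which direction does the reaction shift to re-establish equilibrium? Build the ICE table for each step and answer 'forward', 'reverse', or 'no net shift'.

Direction: reverse

Q₀ = 273.8 vs Keq = 3927 ⇒ Q<K, forward
Step 1:
                    L           E           C
  init          7.556     0.05038      0.2645
  Δ         -0.009795    -0.02938    0.009795
  eq            7.546       0.021      0.2743
  solve Keq expr → x = 0.009795; check Q = 3927
Then add 1.179 M of L.
Step 2:
                    L           E           C
  init          8.725       0.021      0.2743
  Δ       -3.2787e-04 -9.8361e-04  3.2787e-04
  eq            8.725     0.02001      0.2746
  solve Keq expr → x = 3.2787e-04; check Q = 3927
Then change container volume by factor 1.25 (V_new/V_old).
Step 3:
                    L           E           C
  init           6.98     0.01601      0.2197
  Δ           0.00132    0.003961    -0.00132
  eq            6.981     0.01997      0.2184
  solve Keq expr → x = -0.00132; check Q = 3927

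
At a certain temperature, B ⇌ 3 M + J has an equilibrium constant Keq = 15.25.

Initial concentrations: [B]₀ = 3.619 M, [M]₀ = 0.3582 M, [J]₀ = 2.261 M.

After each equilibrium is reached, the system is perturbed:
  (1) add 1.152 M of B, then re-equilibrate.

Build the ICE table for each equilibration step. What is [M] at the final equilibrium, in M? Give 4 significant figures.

Q₀ = 0.02871 vs Keq = 15.25 ⇒ Q<K, forward
Step 1:
                  B         M         J
  I           3.619    0.3582     2.261
  C         -0.7028     2.108    0.7028
  E           2.916     2.467     2.964
  solve Keq expr → x = 0.7028; check Q = 15.25
Then add 1.152 M of B.
Step 2:
                  B         M         J
  I           4.068     2.467     2.964
  C        -0.08201     0.246   0.08201
  E           3.986     2.713     3.046
  solve Keq expr → x = 0.08201; check Q = 15.25

[M]_eq = 2.713 M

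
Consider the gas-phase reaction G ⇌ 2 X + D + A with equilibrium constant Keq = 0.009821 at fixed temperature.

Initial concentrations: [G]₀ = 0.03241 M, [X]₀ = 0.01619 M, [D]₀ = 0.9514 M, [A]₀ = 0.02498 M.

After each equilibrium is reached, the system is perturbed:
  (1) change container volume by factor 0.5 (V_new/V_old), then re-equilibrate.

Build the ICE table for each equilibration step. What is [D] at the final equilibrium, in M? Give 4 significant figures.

[D]_eq = 1.918 M

Q₀ = 1.9221e-04 vs Keq = 0.009821 ⇒ Q<K, forward
Step 1:
                    G           X           D           A
  init        0.03241     0.01619      0.9514     0.02498
  Δ          -0.01929     0.03858     0.01929     0.01929
  eq          0.01312     0.05477      0.9707     0.04427
  solve Keq expr → x = 0.01929; check Q = 0.009821
Then change container volume by factor 0.5 (V_new/V_old).
Step 2:
                    G           X           D           A
  init        0.02624      0.1095       1.941     0.08854
  Δ           0.02348    -0.04697    -0.02348    -0.02348
  eq          0.04973     0.06257       1.918     0.06505
  solve Keq expr → x = -0.02348; check Q = 0.009821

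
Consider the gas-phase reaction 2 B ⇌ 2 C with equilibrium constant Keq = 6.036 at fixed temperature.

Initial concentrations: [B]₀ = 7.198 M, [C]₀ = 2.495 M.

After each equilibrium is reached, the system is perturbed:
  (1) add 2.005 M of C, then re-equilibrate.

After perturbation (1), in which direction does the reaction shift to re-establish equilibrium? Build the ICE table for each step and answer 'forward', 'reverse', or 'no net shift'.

Direction: reverse

Q₀ = 0.1201 vs Keq = 6.036 ⇒ Q<K, forward
Step 1:
                    B           C
  I             7.198       2.495
  C            -4.394       4.394
  E             2.804       6.889
  solve Keq expr → x = 2.197; check Q = 6.036
Then add 2.005 M of C.
Step 2:
                    B           C
  I             2.804       8.894
  C              0.58       -0.58
  E             3.384       8.314
  solve Keq expr → x = -0.29; check Q = 6.036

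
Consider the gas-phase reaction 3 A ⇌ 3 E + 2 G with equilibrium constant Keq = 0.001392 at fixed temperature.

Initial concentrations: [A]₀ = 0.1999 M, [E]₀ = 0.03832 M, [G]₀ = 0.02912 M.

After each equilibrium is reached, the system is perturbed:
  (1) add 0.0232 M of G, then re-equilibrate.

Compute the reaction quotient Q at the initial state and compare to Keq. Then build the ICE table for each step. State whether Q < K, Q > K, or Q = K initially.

Q₀ = 5.9734e-06 vs Keq = 0.001392 ⇒ Q<K, forward
Step 1:
                    A           E           G
  I            0.1999     0.03832     0.02912
  C          -0.05756     0.05756     0.03837
  E            0.1423     0.09588     0.06749
  solve Keq expr → x = 0.01919; check Q = 0.001392
Then add 0.0232 M of G.
Step 2:
                    A           E           G
  I            0.1423     0.09588     0.09069
  C          0.008634   -0.008634   -0.005756
  E             0.151     0.08724     0.08494
  solve Keq expr → x = -0.002878; check Q = 0.001392

Q₀ = 5.9734e-06; Q < K (proceeds forward)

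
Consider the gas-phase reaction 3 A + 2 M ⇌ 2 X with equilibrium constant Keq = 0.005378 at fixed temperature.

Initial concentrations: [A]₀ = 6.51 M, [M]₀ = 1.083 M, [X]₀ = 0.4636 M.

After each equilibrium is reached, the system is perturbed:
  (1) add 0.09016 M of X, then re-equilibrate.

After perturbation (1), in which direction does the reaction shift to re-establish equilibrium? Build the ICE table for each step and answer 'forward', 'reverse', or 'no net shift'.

Direction: reverse

Q₀ = 6.6418e-04 vs Keq = 0.005378 ⇒ Q<K, forward
Step 1:
                    A           M           X
  I              6.51       1.083      0.4636
  C           -0.5082     -0.3388      0.3388
  E             6.002      0.7442      0.8024
  solve Keq expr → x = 0.1694; check Q = 0.005378
Then add 0.09016 M of X.
Step 2:
                    A           M           X
  I             6.002      0.7442      0.8926
  C           0.05647     0.03764    -0.03764
  E             6.058      0.7818      0.8549
  solve Keq expr → x = -0.01882; check Q = 0.005378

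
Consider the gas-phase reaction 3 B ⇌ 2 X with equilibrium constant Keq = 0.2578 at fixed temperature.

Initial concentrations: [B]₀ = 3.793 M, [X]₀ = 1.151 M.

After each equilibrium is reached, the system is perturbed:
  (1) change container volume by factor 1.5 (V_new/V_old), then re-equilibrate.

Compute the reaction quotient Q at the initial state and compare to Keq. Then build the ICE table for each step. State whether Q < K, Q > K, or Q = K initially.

Q₀ = 0.02428; Q < K (proceeds forward)

Q₀ = 0.02428 vs Keq = 0.2578 ⇒ Q<K, forward
Step 1:
                  B         X
  I           3.793     1.151
  C           -1.29    0.8599
  E           2.503     2.011
  solve Keq expr → x = 0.4299; check Q = 0.2578
Then change container volume by factor 1.5 (V_new/V_old).
Step 2:
                  B         X
  I           1.669     1.341
  C          0.1471  -0.09809
  E           1.816     1.242
  solve Keq expr → x = -0.04905; check Q = 0.2578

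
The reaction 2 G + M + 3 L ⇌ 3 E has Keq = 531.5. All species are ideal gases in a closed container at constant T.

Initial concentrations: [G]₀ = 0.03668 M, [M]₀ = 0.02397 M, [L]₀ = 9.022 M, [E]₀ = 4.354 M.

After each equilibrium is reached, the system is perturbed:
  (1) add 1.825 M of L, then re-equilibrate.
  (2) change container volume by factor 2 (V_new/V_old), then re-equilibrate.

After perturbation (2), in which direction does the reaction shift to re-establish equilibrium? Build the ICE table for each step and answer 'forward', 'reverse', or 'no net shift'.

Direction: reverse

Q₀ = 3485 vs Keq = 531.5 ⇒ Q>K, reverse
Step 1:
                   G          M          L          E
  I          0.03668    0.02397      9.022      4.354
  C          0.03354    0.01677     0.0503    -0.0503
  E          0.07022    0.04074      9.072      4.304
  solve Keq expr → x = -0.01677; check Q = 531.5
Then add 1.825 M of L.
Step 2:
                   G          M          L          E
  I          0.07022    0.04074       10.9      4.304
  C         -0.01196  -0.005982   -0.01795    0.01795
  E          0.05825    0.03476      10.88      4.322
  solve Keq expr → x = 0.005982; check Q = 531.5
Then change container volume by factor 2 (V_new/V_old).
Step 3:
                   G          M          L          E
  I          0.02913    0.01738       5.44      2.161
  C          0.02911    0.01456    0.04367   -0.04367
  E          0.05824    0.03193      5.483      2.117
  solve Keq expr → x = -0.01456; check Q = 531.5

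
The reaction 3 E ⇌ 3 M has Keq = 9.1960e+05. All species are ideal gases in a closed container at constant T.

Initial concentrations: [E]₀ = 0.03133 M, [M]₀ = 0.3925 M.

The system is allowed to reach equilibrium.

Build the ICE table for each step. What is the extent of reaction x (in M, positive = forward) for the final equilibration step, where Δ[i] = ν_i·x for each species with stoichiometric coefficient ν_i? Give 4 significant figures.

x = 0.009005 M

Q₀ = 1966 vs Keq = 9.1960e+05 ⇒ Q<K, forward
Step 1:
                    E           M
  I           0.03133      0.3925
  C          -0.02702     0.02702
  E          0.004314      0.4195
  solve Keq expr → x = 0.009005; check Q = 9.1960e+05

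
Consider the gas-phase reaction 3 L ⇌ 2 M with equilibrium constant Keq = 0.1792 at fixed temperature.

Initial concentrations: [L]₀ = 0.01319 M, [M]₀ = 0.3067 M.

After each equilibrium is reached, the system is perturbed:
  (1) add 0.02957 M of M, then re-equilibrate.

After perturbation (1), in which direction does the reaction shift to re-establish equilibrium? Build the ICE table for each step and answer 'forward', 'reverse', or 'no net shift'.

Direction: reverse

Q₀ = 4.0991e+04 vs Keq = 0.1792 ⇒ Q>K, reverse
Step 1:
                   L          M
  I          0.01319     0.3067
  C           0.3315     -0.221
  E           0.3447    0.08568
  solve Keq expr → x = -0.1105; check Q = 0.1792
Then add 0.02957 M of M.
Step 2:
                   L          M
  I           0.3447     0.1152
  C          0.02824   -0.01883
  E            0.373    0.09642
  solve Keq expr → x = -0.009414; check Q = 0.1792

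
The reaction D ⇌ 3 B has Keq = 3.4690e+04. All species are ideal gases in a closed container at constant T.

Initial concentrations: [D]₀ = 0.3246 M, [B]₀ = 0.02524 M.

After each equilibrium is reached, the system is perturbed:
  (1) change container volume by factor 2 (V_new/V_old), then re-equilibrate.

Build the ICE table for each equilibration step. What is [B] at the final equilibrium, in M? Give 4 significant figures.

[B]_eq = 0.4995 M

Q₀ = 4.9536e-05 vs Keq = 3.4690e+04 ⇒ Q<K, forward
Step 1:
                  D         B
  I          0.3246   0.02524
  C         -0.3246    0.9737
  E       2.8736e-05     0.999
  solve Keq expr → x = 0.3246; check Q = 3.4690e+04
Then change container volume by factor 2 (V_new/V_old).
Step 2:
                  D         B
  I       1.4368e-05    0.4995
  C       -1.0775e-05 3.2326e-05
  E       3.5927e-06    0.4995
  solve Keq expr → x = 1.0775e-05; check Q = 3.4690e+04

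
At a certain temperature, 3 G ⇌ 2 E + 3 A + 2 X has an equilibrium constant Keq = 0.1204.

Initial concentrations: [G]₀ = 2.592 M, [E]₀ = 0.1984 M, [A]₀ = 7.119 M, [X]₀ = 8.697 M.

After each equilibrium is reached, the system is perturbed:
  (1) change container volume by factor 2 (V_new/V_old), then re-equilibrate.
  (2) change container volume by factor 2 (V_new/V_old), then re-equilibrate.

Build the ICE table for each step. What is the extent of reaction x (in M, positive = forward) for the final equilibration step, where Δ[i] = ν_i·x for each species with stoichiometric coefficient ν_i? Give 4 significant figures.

x = 0.01333 M

Q₀ = 61.68 vs Keq = 0.1204 ⇒ Q>K, reverse
Step 1:
                  G         E         A         X
  Initial     2.592    0.1984     7.119     8.697
  Change     0.2809   -0.1873   -0.2809   -0.1873
  Equil       2.873    0.0111     6.838      8.51
  solve Keq expr → x = -0.09365; check Q = 0.1204
Then change container volume by factor 2 (V_new/V_old).
Step 2:
                  G         E         A         X
  Initial     1.436  0.005552     3.419     4.255
  Change   -0.02371   0.01581   0.02371   0.01581
  Equil       1.413   0.02136     3.443     4.271
  solve Keq expr → x = 0.007903; check Q = 0.1204
Then change container volume by factor 2 (V_new/V_old).
Step 3:
                  G         E         A         X
  Initial    0.7064   0.01068     1.721     2.135
  Change      -0.04   0.02667      0.04   0.02667
  Equil      0.6664   0.03735     1.761     2.162
  solve Keq expr → x = 0.01333; check Q = 0.1204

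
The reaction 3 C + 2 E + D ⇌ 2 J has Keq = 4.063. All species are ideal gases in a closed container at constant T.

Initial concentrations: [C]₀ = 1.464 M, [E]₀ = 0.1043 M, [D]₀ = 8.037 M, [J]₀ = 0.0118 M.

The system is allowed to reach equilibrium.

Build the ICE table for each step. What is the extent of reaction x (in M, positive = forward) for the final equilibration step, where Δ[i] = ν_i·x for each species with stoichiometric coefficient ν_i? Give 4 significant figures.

x = 0.04616 M

Q₀ = 5.0755e-04 vs Keq = 4.063 ⇒ Q<K, forward
Step 1:
                   C          E          D          J
  init         1.464     0.1043      8.037     0.0118
  Δ          -0.1385   -0.09233   -0.04616    0.09233
  eq           1.326    0.01197      7.991     0.1041
  solve Keq expr → x = 0.04616; check Q = 4.063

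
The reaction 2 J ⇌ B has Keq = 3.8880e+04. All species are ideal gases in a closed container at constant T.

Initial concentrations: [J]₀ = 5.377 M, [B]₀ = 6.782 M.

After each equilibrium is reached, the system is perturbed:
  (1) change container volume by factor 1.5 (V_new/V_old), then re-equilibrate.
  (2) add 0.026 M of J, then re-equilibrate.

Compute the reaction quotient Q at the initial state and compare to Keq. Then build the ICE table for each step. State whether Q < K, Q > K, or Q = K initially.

Q₀ = 0.2346 vs Keq = 3.8880e+04 ⇒ Q<K, forward
Step 1:
                    J           B
  Initial       5.377       6.782
  Change       -5.361       2.681
  Equil        0.0156       9.463
  solve Keq expr → x = 2.681; check Q = 3.8880e+04
Then change container volume by factor 1.5 (V_new/V_old).
Step 2:
                    J           B
  Initial      0.0104       6.308
  Change     0.002336   -0.001168
  Equil       0.01274       6.307
  solve Keq expr → x = -0.001168; check Q = 3.8880e+04
Then add 0.026 M of J.
Step 3:
                    J           B
  Initial     0.03874       6.307
  Change     -0.02599     0.01299
  Equil       0.01275        6.32
  solve Keq expr → x = 0.01299; check Q = 3.8880e+04

Q₀ = 0.2346; Q < K (proceeds forward)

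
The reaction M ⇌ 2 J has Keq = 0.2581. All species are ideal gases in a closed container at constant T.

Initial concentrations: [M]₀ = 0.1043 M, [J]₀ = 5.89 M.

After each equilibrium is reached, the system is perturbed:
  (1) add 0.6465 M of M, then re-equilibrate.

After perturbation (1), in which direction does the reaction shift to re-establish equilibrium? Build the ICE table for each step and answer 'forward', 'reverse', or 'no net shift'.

Q₀ = 332.6 vs Keq = 0.2581 ⇒ Q>K, reverse
Step 1:
                   M          J
  Initial     0.1043       5.89
  Change       2.533     -5.065
  Equil        2.637      0.825
  solve Keq expr → x = -2.533; check Q = 0.2581
Then add 0.6465 M of M.
Step 2:
                   M          J
  Initial      3.283      0.825
  Change    -0.04466    0.08931
  Equil        3.239     0.9143
  solve Keq expr → x = 0.04466; check Q = 0.2581

Direction: forward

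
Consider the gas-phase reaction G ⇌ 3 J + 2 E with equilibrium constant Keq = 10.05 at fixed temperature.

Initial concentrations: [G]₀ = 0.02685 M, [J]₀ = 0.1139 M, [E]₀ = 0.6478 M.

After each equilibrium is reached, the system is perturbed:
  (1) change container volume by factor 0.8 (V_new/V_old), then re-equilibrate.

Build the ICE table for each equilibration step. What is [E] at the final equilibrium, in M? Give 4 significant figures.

[E]_eq = 0.8748 M

Q₀ = 0.02309 vs Keq = 10.05 ⇒ Q<K, forward
Step 1:
                   G          J          E
  init       0.02685     0.1139     0.6478
  Δ          -0.0265    0.07949    0.05299
  eq      3.5344e-04     0.1934     0.7008
  solve Keq expr → x = 0.0265; check Q = 10.05
Then change container volume by factor 0.8 (V_new/V_old).
Step 2:
                   G          J          E
  init    4.4180e-04     0.2417      0.876
  Δ       6.0958e-04  -0.001829  -0.001219
  eq        0.001051     0.2399     0.8748
  solve Keq expr → x = -6.0958e-04; check Q = 10.05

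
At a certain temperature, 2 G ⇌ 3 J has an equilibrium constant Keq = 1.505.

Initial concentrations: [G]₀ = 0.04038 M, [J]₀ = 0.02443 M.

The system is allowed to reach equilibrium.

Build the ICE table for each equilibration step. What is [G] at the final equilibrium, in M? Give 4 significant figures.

[G]_eq = 0.01345 M

Q₀ = 0.008942 vs Keq = 1.505 ⇒ Q<K, forward
Step 1:
                  G         J
  init      0.04038   0.02443
  Δ        -0.02693   0.04039
  eq        0.01345   0.06482
  solve Keq expr → x = 0.01346; check Q = 1.505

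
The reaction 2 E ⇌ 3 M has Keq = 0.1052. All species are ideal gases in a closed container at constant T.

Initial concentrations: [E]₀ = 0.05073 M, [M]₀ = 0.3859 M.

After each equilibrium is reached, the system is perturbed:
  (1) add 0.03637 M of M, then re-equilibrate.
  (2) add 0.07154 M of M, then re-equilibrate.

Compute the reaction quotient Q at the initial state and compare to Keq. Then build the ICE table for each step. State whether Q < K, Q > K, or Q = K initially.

Q₀ = 22.33; Q > K (proceeds reverse)

Q₀ = 22.33 vs Keq = 0.1052 ⇒ Q>K, reverse
Step 1:
                   E          M
  I          0.05073     0.3859
  C           0.1495    -0.2243
  E           0.2003     0.1616
  solve Keq expr → x = -0.07477; check Q = 0.1052
Then add 0.03637 M of M.
Step 2:
                   E          M
  I           0.2003      0.198
  C          0.01791   -0.02687
  E           0.2182     0.1711
  solve Keq expr → x = -0.008957; check Q = 0.1052
Then add 0.07154 M of M.
Step 3:
                   E          M
  I           0.2182     0.2426
  C           0.0356    -0.0534
  E           0.2538     0.1892
  solve Keq expr → x = -0.0178; check Q = 0.1052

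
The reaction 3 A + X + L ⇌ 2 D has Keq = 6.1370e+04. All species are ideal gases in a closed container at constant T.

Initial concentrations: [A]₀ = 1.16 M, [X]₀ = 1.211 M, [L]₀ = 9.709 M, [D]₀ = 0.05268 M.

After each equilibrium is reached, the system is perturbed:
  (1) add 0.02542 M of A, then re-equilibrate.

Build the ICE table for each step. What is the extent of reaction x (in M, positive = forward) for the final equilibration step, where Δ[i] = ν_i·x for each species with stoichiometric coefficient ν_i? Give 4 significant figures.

Q₀ = 1.5122e-04 vs Keq = 6.1370e+04 ⇒ Q<K, forward
Step 1:
                   A          X          L          D
  init          1.16      1.211      9.709    0.05268
  Δ           -1.149    -0.3829    -0.3829     0.7659
  eq         0.01122     0.8281      9.326     0.8185
  solve Keq expr → x = 0.3829; check Q = 6.1370e+04
Then add 0.02542 M of A.
Step 2:
                   A          X          L          D
  init       0.03664     0.8281      9.326     0.8185
  Δ         -0.02522  -0.008408  -0.008408    0.01682
  eq         0.01142     0.8197      9.318     0.8353
  solve Keq expr → x = 0.008408; check Q = 6.1370e+04

x = 0.008408 M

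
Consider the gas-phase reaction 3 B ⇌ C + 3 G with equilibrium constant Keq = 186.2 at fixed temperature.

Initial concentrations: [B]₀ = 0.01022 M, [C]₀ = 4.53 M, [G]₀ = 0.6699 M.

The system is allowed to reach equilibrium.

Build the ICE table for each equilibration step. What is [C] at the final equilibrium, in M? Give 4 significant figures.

[C]_eq = 4.483 M

Q₀ = 1.2758e+06 vs Keq = 186.2 ⇒ Q>K, reverse
Step 1:
                    B           C           G
  Initial     0.01022        4.53      0.6699
  Change       0.1422    -0.04739     -0.1422
  Equil        0.1524       4.483      0.5277
  solve Keq expr → x = -0.04739; check Q = 186.2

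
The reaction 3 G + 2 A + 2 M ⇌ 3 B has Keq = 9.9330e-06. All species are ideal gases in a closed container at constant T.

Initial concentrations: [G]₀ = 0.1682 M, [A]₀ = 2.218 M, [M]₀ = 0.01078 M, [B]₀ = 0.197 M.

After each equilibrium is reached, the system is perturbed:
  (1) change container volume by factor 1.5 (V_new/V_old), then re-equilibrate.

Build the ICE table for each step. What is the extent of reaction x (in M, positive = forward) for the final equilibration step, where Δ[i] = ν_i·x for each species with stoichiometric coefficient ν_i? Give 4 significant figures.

Q₀ = 2810 vs Keq = 9.9330e-06 ⇒ Q>K, reverse
Step 1:
                  G         A         M         B
  I          0.1682     2.218   0.01078     0.197
  C          0.1933    0.1289    0.1289   -0.1933
  E          0.3615     2.347    0.1397  0.003694
  solve Keq expr → x = -0.06444; check Q = 9.9330e-06
Then change container volume by factor 1.5 (V_new/V_old).
Step 2:
                  G         A         M         B
  I           0.241     1.565    0.0931  0.002463
  C        0.001015 6.7668e-04 6.7668e-04 -0.001015
  E           0.242     1.565   0.09378  0.001448
  solve Keq expr → x = -3.3834e-04; check Q = 9.9330e-06

x = -3.3834e-04 M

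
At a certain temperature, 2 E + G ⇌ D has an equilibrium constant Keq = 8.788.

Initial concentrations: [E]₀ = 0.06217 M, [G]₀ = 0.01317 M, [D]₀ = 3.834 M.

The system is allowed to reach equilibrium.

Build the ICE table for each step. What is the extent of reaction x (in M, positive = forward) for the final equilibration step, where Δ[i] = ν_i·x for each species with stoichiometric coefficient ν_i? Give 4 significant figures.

Q₀ = 7.5319e+04 vs Keq = 8.788 ⇒ Q>K, reverse
Step 1:
                  E         G         D
  init      0.06217   0.01317     3.834
  Δ           0.868     0.434    -0.434
  eq         0.9302    0.4472       3.4
  solve Keq expr → x = -0.434; check Q = 8.788

x = -0.434 M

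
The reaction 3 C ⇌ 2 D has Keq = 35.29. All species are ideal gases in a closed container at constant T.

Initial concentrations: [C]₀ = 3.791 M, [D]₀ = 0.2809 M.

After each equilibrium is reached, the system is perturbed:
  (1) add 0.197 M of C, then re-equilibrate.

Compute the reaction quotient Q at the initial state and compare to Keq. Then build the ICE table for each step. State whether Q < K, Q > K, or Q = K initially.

Q₀ = 0.001448 vs Keq = 35.29 ⇒ Q<K, forward
Step 1:
                    C           D
  I             3.791      0.2809
  C            -3.238       2.159
  E            0.5525        2.44
  solve Keq expr → x = 1.079; check Q = 35.29
Then add 0.197 M of C.
Step 2:
                    C           D
  I            0.7495        2.44
  C           -0.1791      0.1194
  E            0.5704       2.559
  solve Keq expr → x = 0.05971; check Q = 35.29

Q₀ = 0.001448; Q < K (proceeds forward)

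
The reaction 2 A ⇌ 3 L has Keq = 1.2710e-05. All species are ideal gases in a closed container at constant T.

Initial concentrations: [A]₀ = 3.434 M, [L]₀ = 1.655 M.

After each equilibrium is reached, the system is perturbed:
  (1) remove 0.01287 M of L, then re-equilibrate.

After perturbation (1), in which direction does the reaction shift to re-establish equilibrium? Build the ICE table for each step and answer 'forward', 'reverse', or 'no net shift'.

Direction: forward

Q₀ = 0.3844 vs Keq = 1.2710e-05 ⇒ Q>K, reverse
Step 1:
                  A         L
  init        3.434     1.655
  Δ           1.061    -1.591
  eq          4.495   0.06356
  solve Keq expr → x = -0.5305; check Q = 1.2710e-05
Then remove 0.01287 M of L.
Step 2:
                  A         L
  init        4.495   0.05069
  Δ       -0.008526   0.01279
  eq          4.486   0.06348
  solve Keq expr → x = 0.004263; check Q = 1.2710e-05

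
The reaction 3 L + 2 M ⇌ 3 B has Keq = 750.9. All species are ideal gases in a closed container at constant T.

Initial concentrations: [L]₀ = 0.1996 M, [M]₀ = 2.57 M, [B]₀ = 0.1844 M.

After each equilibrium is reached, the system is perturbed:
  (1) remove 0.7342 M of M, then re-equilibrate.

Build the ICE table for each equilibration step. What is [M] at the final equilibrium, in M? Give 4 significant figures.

Q₀ = 0.1194 vs Keq = 750.9 ⇒ Q<K, forward
Step 1:
                   L          M          B
  Initial     0.1996       2.57     0.1844
  Change     -0.1777    -0.1185     0.1777
  Equil      0.02191      2.452     0.3621
  solve Keq expr → x = 0.05923; check Q = 750.9
Then remove 0.7342 M of M.
Step 2:
                   L          M          B
  Initial    0.02191      1.717     0.3621
  Change    0.005414    0.00361  -0.005414
  Equil      0.02733      1.721     0.3567
  solve Keq expr → x = -0.001805; check Q = 750.9

[M]_eq = 1.721 M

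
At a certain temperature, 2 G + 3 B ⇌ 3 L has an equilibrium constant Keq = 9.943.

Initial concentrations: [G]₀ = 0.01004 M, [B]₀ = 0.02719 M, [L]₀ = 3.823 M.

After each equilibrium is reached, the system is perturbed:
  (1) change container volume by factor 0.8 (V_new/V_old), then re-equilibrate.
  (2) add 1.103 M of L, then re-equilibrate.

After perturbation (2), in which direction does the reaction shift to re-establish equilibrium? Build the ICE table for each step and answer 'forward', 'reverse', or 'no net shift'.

Direction: reverse

Q₀ = 2.7575e+10 vs Keq = 9.943 ⇒ Q>K, reverse
Step 1:
                  G         B         L
  I         0.01004   0.02719     3.823
  C          0.8524     1.279    -1.279
  E          0.8625     1.306     2.544
  solve Keq expr → x = -0.4262; check Q = 9.943
Then change container volume by factor 0.8 (V_new/V_old).
Step 2:
                  G         B         L
  I           1.078     1.632      3.18
  C         -0.0724   -0.1086    0.1086
  E           1.006     1.524     3.289
  solve Keq expr → x = 0.0362; check Q = 9.943
Then add 1.103 M of L.
Step 3:
                  G         B         L
  I           1.006     1.524     4.392
  C          0.1535    0.2302   -0.2302
  E           1.159     1.754     4.162
  solve Keq expr → x = -0.07673; check Q = 9.943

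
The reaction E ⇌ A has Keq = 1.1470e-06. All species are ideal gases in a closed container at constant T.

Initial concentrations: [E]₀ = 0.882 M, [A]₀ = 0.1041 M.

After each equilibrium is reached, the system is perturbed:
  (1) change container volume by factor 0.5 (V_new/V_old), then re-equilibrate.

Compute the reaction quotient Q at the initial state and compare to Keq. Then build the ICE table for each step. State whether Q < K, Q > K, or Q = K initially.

Q₀ = 0.118 vs Keq = 1.1470e-06 ⇒ Q>K, reverse
Step 1:
                   E          A
  I            0.882     0.1041
  C           0.1041    -0.1041
  E           0.9861 1.1311e-06
  solve Keq expr → x = -0.1041; check Q = 1.1470e-06
Then change container volume by factor 0.5 (V_new/V_old).
Step 2:
                   E          A
  I            1.972 2.2621e-06
  C                0          0
  E            1.972 2.2621e-06
  solve Keq expr → x = 0; check Q = 1.1470e-06

Q₀ = 0.118; Q > K (proceeds reverse)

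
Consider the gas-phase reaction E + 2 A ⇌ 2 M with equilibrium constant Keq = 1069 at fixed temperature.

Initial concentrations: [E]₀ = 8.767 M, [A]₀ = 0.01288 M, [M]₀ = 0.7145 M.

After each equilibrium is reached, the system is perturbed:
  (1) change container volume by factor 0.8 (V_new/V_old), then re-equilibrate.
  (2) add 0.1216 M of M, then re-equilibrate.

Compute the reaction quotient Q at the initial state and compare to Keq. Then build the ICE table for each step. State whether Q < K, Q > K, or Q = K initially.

Q₀ = 351 vs Keq = 1069 ⇒ Q<K, forward
Step 1:
                  E         A         M
  Initial     8.767   0.01288    0.7145
  Change  -0.002721 -0.005442  0.005442
  Equil       8.764  0.007438    0.7199
  solve Keq expr → x = 0.002721; check Q = 1069
Then change container volume by factor 0.8 (V_new/V_old).
Step 2:
                  E         A         M
  Initial     10.96  0.009297    0.8999
  Change  -4.8619e-04 -9.7238e-04 9.7238e-04
  Equil       10.95  0.008325    0.9009
  solve Keq expr → x = 4.8619e-04; check Q = 1069
Then add 0.1216 M of M.
Step 3:
                  E         A         M
  Initial     10.95  0.008325     1.022
  Change  5.5658e-04  0.001113 -0.001113
  Equil       10.96  0.009438     1.021
  solve Keq expr → x = -5.5658e-04; check Q = 1069

Q₀ = 351; Q < K (proceeds forward)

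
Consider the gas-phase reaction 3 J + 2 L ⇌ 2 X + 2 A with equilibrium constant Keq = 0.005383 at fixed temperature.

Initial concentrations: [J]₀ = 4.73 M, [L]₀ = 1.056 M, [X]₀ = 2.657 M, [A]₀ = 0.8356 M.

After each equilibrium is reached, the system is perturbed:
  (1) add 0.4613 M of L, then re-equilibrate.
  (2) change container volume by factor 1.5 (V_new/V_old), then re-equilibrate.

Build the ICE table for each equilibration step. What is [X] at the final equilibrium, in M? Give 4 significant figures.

Q₀ = 0.04177 vs Keq = 0.005383 ⇒ Q>K, reverse
Step 1:
                  J         L         X         A
  I            4.73     1.056     2.657    0.8356
  C          0.4816     0.321    -0.321    -0.321
  E           5.212     1.377     2.336    0.5146
  solve Keq expr → x = -0.1605; check Q = 0.005383
Then add 0.4613 M of L.
Step 2:
                  J         L         X         A
  I           5.212     1.838     2.336    0.5146
  C         -0.1352  -0.09012   0.09012   0.09012
  E           5.076     1.748     2.426    0.6047
  solve Keq expr → x = 0.04506; check Q = 0.005383
Then change container volume by factor 1.5 (V_new/V_old).
Step 3:
                  J         L         X         A
  I           3.384     1.165     1.617    0.4031
  C         0.06402   0.04268  -0.04268  -0.04268
  E           3.448     1.208     1.575    0.3604
  solve Keq expr → x = -0.02134; check Q = 0.005383

[X]_eq = 1.575 M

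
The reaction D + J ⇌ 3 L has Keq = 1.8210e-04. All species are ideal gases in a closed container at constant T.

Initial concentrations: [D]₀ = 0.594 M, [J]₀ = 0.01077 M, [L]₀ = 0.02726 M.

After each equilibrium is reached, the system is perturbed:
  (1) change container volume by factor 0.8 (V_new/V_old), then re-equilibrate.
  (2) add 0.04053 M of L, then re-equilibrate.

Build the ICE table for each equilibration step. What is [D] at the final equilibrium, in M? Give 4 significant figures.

Q₀ = 0.003166 vs Keq = 1.8210e-04 ⇒ Q>K, reverse
Step 1:
                  D         J         L
  I           0.594   0.01077   0.02726
  C        0.005085  0.005085  -0.01526
  E          0.5991   0.01586     0.012
  solve Keq expr → x = -0.005085; check Q = 1.8210e-04
Then change container volume by factor 0.8 (V_new/V_old).
Step 2:
                  D         J         L
  I          0.7489   0.01982     0.015
  C       3.3205e-04 3.3205e-04 -9.9616e-04
  E          0.7492   0.02015   0.01401
  solve Keq expr → x = -3.3205e-04; check Q = 1.8210e-04
Then add 0.04053 M of L.
Step 3:
                  D         J         L
  I          0.7492   0.02015   0.05454
  C         0.01266   0.01266  -0.03797
  E          0.7618   0.03281   0.01657
  solve Keq expr → x = -0.01266; check Q = 1.8210e-04

[D]_eq = 0.7618 M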